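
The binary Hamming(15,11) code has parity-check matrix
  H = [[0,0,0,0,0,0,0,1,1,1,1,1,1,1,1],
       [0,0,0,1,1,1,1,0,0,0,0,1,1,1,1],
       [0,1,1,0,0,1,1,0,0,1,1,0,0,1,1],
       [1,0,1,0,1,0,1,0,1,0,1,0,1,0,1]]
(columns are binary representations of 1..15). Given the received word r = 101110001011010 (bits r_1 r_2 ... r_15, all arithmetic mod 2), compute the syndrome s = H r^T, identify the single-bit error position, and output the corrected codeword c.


s = (0, 0, 1, 1)^T, error position = 3, corrected codeword c = 100110001011010

Compute s = H r^T mod 2 one row at a time:
  s_1 = 0 + 1 + 0 + 1 + 1 + 0 + 1 + 0 = 4 ≡ 0 (mod 2).
  s_2 = 1 + 1 + 0 + 0 + 1 + 0 + 1 + 0 = 4 ≡ 0 (mod 2).
  s_3 = 0 + 1 + 0 + 0 + 0 + 1 + 1 + 0 = 3 ≡ 1 (mod 2).
  s_4 = 1 + 1 + 1 + 0 + 1 + 1 + 0 + 0 = 5 ≡ 1 (mod 2).
s = (0, 0, 1, 1)^T — this equals column 3 of H (binary 0011), so error is at position 3.
Correct: flip bit 3 of r = 101110001011010 to get c = 100110001011010.


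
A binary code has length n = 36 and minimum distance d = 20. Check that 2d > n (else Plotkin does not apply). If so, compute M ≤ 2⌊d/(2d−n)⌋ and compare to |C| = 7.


Plotkin bound M ≤ 10; given |C| = 7 ≤ bound (satisfied).

Check applicability: 2d = 40, n = 36.
2d − n = 4 > 0, so Plotkin applies.
Compute d/(2d−n) = 20/4 ≈ 5.0000.
⌊d/(2d−n)⌋ = 5.
Plotkin bound: M ≤ 2·5 = 10.
Given |C| = 7, check: satisfied.
This |C| is below the Plotkin bound.


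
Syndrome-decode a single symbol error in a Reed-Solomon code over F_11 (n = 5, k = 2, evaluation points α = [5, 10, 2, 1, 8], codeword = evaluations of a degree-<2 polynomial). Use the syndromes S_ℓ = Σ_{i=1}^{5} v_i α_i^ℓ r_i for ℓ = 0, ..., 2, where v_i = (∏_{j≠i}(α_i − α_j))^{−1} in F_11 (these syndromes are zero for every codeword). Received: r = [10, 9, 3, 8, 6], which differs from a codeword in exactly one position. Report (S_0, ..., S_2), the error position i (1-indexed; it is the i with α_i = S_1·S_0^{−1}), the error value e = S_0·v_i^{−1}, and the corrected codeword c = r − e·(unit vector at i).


S = (7, 4, 7), error at position 2, error magnitude e = 2, c = [10, 7, 3, 8, 6].

Step 1: column multipliers v_i = (∏_{j≠i}(α_i − α_j))^{−1} mod 11.
  i = 1 (α = 5): (5−10)(5−2)(5−1)(5−8) = (−5)·3·4·(−3) = 180 ≡ 4, so v_1 = 4^{−1} = 3 (mod 11).
  i = 2 (α = 10): (10−5)(10−2)(10−1)(10−8) = 5·8·9·2 = 720 ≡ 5, so v_2 = 5^{−1} = 9 (mod 11).
  i = 3 (α = 2): (2−5)(2−10)(2−1)(2−8) = (−3)·(−8)·1·(−6) = −144 ≡ 10, so v_3 = 10^{−1} = 10 (mod 11).
  i = 4 (α = 1): (1−5)(1−10)(1−2)(1−8) = (−4)·(−9)·(−1)·(−7) = 252 ≡ 10, so v_4 = 10^{−1} = 10 (mod 11).
  i = 5 (α = 8): (8−5)(8−10)(8−2)(8−1) = 3·(−2)·6·7 = −252 ≡ 1, so v_5 = 1^{−1} = 1 (mod 11).
  v = [3, 9, 10, 10, 1].
Step 2: syndromes of r = [10, 9, 3, 8, 6] (all sums mod 11).
  S_0 = Σ v_i r_i = 3·10 + 9·9 + 10·3 + 10·8 + 1·6 = 227 ≡ 7.
  S_1 = Σ v_i α_i r_i = 3·5·10 + 9·10·9 + 10·2·3 + 10·1·8 + 1·8·6 = 1148 ≡ 4.
  α_i^2 mod 11 = [3, 1, 4, 1, 9].
  S_2 = Σ v_i α_i^2 r_i = 3·3·10 + 9·1·9 + 10·4·3 + 10·1·8 + 1·9·6 = 425 ≡ 7.
  S = (7, 4, 7) ≠ 0, so r is not a codeword (an error is present).
Step 3: locate the error. For a single error e at position i, S_ℓ = v_i·e·α_i^ℓ, so α_err = S_1/S_0.
  S_0^{−1} = 7^{−1} = 8 (mod 11), so α_err = 4·8 = 32 ≡ 10 = α_2. Error position i = 2.
  Consistency check: S_2/S_1 = 7·3 = 21 ≡ 10 = α_err ✓ (single-error assumption holds).
Step 4: error magnitude e = S_0/v_2 = S_0·∏_{j≠2}(α_2 − α_j) = 7·5 = 35 ≡ 2 (mod 11).
Step 5: correct position 2: c_2 = r_2 − e = 9 − 2 ≡ 7 (mod 11). Hence c = [10, 7, 3, 8, 6].
  Check: interpolating c through the α_i gives m(x) = 2 + 6·x (degree < 2) with m(α_i) = c_i for every i, so c is indeed a codeword.


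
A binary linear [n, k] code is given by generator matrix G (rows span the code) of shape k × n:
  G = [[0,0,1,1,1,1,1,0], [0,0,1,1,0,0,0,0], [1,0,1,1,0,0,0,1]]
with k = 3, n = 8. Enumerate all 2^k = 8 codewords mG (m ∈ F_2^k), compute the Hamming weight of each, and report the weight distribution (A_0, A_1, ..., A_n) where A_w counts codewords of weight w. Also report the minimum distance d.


Weight distribution: A_0 = 1, A_2 = 2, A_3 = 1, A_4 = 1, A_5 = 2, A_7 = 1. Minimum distance d = 2.

Enumerate all 2^3 = 8 messages m ∈ F_2^3.
For each, compute codeword c = mG in F_2^8, then tally its weight.
  m = 000 → c = 00000000, weight = 0.
  m = 100 → c = 00111110, weight = 5.
  m = 010 → c = 00110000, weight = 2.
  m = 110 → c = 00001110, weight = 3.
  m = 001 → c = 10110001, weight = 4.
  m = 101 → c = 10001111, weight = 5.
  m = 011 → c = 10000001, weight = 2.
  m = 111 → c = 10111111, weight = 7.
Tally weights:
  weight 0: 1 codewords.
  weight 2: 2 codewords.
  weight 3: 1 codewords.
  weight 4: 1 codewords.
  weight 5: 2 codewords.
  weight 7: 1 codewords.
Minimum distance d = smallest w > 0 with A_w > 0 = 2.
Sanity: Σ A_w = 8 = 2^3 = 8 ✓.


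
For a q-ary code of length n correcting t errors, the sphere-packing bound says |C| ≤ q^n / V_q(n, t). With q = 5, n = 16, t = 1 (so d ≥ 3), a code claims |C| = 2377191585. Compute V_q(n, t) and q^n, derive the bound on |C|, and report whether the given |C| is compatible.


V_q(n, t) = 65, q^n = 152587890625, Hamming bound = 2347506009, |C| = 2377191585 > bound (violated).

Step 1: Compute V_q(n, t) = Σ_{j=0}^1 C(n, j) (q−1)^j.
  j = 0: C(16,0)·(4)^0 = 1·1 = 1.
  j = 1: C(16,1)·(4)^1 = 16·4 = 64.
  V_q(n, t) = 1 + 64 = 65.
Step 2: q^n = 5^16 = 152587890625.
Step 3: Hamming bound ⌊q^n / V_q(n,t)⌋ = ⌊152587890625/65⌋ = 2347506009.
Step 4: Compare |C| = 2377191585 to 2347506009: violated.
The claimed |C| lies above the Hamming bound, so no 5-ary code of length 16 with d ≥ 3 can have 2377191585 codewords.


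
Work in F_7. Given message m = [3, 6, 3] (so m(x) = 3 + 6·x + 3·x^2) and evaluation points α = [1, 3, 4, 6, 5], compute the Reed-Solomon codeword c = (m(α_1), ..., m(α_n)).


c = [5, 6, 5, 0, 3]

Message polynomial: m(x) = 3 + 6·x + 3·x^2 (mod 7).
For each evaluation point α_i, compute m(α_i) mod 7:
  α_1 = 1: Horner steps 3 → 2 → 5, so m(1) = 5.
  α_2 = 3: Horner steps 3 → 1 → 6, so m(3) = 6.
  α_3 = 4: Horner steps 3 → 4 → 5, so m(4) = 5.
  α_4 = 6: Horner steps 3 → 3 → 0, so m(6) = 0.
  α_5 = 5: Horner steps 3 → 0 → 3, so m(5) = 3.
Codeword c = [5, 6, 5, 0, 3] ∈ F_7^5.


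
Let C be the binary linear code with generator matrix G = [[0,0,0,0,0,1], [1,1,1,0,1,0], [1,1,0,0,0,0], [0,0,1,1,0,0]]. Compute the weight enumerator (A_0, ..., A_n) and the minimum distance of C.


Weight distribution: A_0 = 1, A_1 = 1, A_2 = 4, A_3 = 4, A_4 = 3, A_5 = 3. Minimum distance d = 1.

Enumerate all 2^4 = 16 messages m ∈ F_2^4.
For each, compute codeword c = mG in F_2^6, then tally its weight.
  m = 0000 → c = 000000, weight = 0.
  m = 1000 → c = 000001, weight = 1.
  m = 0100 → c = 111010, weight = 4.
  m = 1100 → c = 111011, weight = 5.
  m = 0010 → c = 110000, weight = 2.
  m = 1010 → c = 110001, weight = 3.
  m = 0110 → c = 001010, weight = 2.
  m = 1110 → c = 001011, weight = 3.
  m = 0001 → c = 001100, weight = 2.
  m = 1001 → c = 001101, weight = 3.
  m = 0101 → c = 110110, weight = 4.
  m = 1101 → c = 110111, weight = 5.
  m = 0011 → c = 111100, weight = 4.
  m = 1011 → c = 111101, weight = 5.
  m = 0111 → c = 000110, weight = 2.
  m = 1111 → c = 000111, weight = 3.
Tally weights:
  weight 0: 1 codewords.
  weight 1: 1 codewords.
  weight 2: 4 codewords.
  weight 3: 4 codewords.
  weight 4: 3 codewords.
  weight 5: 3 codewords.
Minimum distance d = smallest w > 0 with A_w > 0 = 1.
Sanity: Σ A_w = 16 = 2^4 = 16 ✓.


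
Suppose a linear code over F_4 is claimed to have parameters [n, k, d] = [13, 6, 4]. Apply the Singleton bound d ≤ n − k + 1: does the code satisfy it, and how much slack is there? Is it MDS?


Singleton RHS = n − k + 1 = 8, slack = 4, bound satisfied, not MDS.

Singleton bound: d ≤ n − k + 1.
Here n = 13, k = 6, so n − k + 1 = 8.
Given d = 4, check d ≤ 8: YES.
Slack = (n − k + 1) − d = 4.
The code is NOT MDS (slack = 4 > 0).
Description: the claimed parameters are [13, 6, 4]_4; such a code would be non-MDS.


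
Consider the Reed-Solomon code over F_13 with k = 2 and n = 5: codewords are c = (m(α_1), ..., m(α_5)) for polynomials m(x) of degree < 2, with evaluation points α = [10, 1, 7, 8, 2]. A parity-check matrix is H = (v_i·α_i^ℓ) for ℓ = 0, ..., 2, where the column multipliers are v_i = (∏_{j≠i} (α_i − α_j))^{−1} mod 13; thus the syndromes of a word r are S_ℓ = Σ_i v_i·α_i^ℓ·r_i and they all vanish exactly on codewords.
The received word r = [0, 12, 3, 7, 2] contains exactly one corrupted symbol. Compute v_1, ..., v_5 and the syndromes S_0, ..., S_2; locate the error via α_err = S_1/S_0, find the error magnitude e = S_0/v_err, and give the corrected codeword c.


S = (1, 7, 10), error at position 3, error magnitude e = 12, c = [0, 12, 4, 7, 2].

Step 1: column multipliers v_i = (∏_{j≠i}(α_i − α_j))^{−1} mod 13.
  i = 1 (α = 10): (10−1)(10−7)(10−8)(10−2) = 9·3·2·8 = 432 ≡ 3, so v_1 = 3^{−1} = 9 (mod 13).
  i = 2 (α = 1): (1−10)(1−7)(1−8)(1−2) = (−9)·(−6)·(−7)·(−1) = 378 ≡ 1, so v_2 = 1^{−1} = 1 (mod 13).
  i = 3 (α = 7): (7−10)(7−1)(7−8)(7−2) = (−3)·6·(−1)·5 = 90 ≡ 12, so v_3 = 12^{−1} = 12 (mod 13).
  i = 4 (α = 8): (8−10)(8−1)(8−7)(8−2) = (−2)·7·1·6 = −84 ≡ 7, so v_4 = 7^{−1} = 2 (mod 13).
  i = 5 (α = 2): (2−10)(2−1)(2−7)(2−8) = (−8)·1·(−5)·(−6) = −240 ≡ 7, so v_5 = 7^{−1} = 2 (mod 13).
  v = [9, 1, 12, 2, 2].
Step 2: syndromes of r = [0, 12, 3, 7, 2] (all sums mod 13).
  S_0 = Σ v_i r_i = 9·0 + 1·12 + 12·3 + 2·7 + 2·2 = 66 ≡ 1.
  S_1 = Σ v_i α_i r_i = 9·10·0 + 1·1·12 + 12·7·3 + 2·8·7 + 2·2·2 = 384 ≡ 7.
  α_i^2 mod 13 = [9, 1, 10, 12, 4].
  S_2 = Σ v_i α_i^2 r_i = 9·9·0 + 1·1·12 + 12·10·3 + 2·12·7 + 2·4·2 = 556 ≡ 10.
  S = (1, 7, 10) ≠ 0, so r is not a codeword (an error is present).
Step 3: locate the error. For a single error e at position i, S_ℓ = v_i·e·α_i^ℓ, so α_err = S_1/S_0.
  S_0^{−1} = 1^{−1} = 1 (mod 13), so α_err = 7·1 = 7 ≡ 7 = α_3. Error position i = 3.
  Consistency check: S_2/S_1 = 10·2 = 20 ≡ 7 = α_err ✓ (single-error assumption holds).
Step 4: error magnitude e = S_0/v_3 = S_0·∏_{j≠3}(α_3 − α_j) = 1·12 = 12 ≡ 12 (mod 13).
Step 5: correct position 3: c_3 = r_3 − e = 3 − 12 ≡ 4 (mod 13). Hence c = [0, 12, 4, 7, 2].
  Check: interpolating c through the α_i gives m(x) = 9 + 3·x (degree < 2) with m(α_i) = c_i for every i, so c is indeed a codeword.


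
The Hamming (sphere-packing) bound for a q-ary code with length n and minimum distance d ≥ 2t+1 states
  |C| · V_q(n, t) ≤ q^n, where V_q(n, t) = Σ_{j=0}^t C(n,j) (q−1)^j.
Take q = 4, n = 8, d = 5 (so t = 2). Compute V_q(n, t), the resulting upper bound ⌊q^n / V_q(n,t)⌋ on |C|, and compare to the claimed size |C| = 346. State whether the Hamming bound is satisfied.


V_q(n, t) = 277, q^n = 65536, Hamming bound = 236, |C| = 346 > bound (violated).

Step 1: Compute V_q(n, t) = Σ_{j=0}^2 C(n, j) (q−1)^j.
  j = 0: C(8,0)·(3)^0 = 1·1 = 1.
  j = 1: C(8,1)·(3)^1 = 8·3 = 24.
  j = 2: C(8,2)·(3)^2 = 28·9 = 252.
  V_q(n, t) = 1 + 24 + 252 = 277.
Step 2: q^n = 4^8 = 65536.
Step 3: Hamming bound ⌊q^n / V_q(n,t)⌋ = ⌊65536/277⌋ = 236.
Step 4: Compare |C| = 346 to 236: violated.
The claimed |C| lies above the Hamming bound, so no 4-ary code of length 8 with d ≥ 5 can have 346 codewords.


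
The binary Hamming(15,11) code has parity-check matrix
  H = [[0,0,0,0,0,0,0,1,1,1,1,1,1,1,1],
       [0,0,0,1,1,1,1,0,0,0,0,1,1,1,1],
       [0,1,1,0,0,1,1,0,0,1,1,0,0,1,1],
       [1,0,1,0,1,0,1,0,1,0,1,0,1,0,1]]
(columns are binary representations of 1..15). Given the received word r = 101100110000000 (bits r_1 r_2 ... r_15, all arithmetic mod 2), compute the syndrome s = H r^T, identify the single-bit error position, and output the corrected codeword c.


s = (1, 0, 0, 1)^T, error position = 9, corrected codeword c = 101100111000000

Compute s = H r^T mod 2 one row at a time:
  s_1 = 1 + 0 + 0 + 0 + 0 + 0 + 0 + 0 = 1 ≡ 1 (mod 2).
  s_2 = 1 + 0 + 0 + 1 + 0 + 0 + 0 + 0 = 2 ≡ 0 (mod 2).
  s_3 = 0 + 1 + 0 + 1 + 0 + 0 + 0 + 0 = 2 ≡ 0 (mod 2).
  s_4 = 1 + 1 + 0 + 1 + 0 + 0 + 0 + 0 = 3 ≡ 1 (mod 2).
s = (1, 0, 0, 1)^T — this equals column 9 of H (binary 1001), so error is at position 9.
Correct: flip bit 9 of r = 101100110000000 to get c = 101100111000000.


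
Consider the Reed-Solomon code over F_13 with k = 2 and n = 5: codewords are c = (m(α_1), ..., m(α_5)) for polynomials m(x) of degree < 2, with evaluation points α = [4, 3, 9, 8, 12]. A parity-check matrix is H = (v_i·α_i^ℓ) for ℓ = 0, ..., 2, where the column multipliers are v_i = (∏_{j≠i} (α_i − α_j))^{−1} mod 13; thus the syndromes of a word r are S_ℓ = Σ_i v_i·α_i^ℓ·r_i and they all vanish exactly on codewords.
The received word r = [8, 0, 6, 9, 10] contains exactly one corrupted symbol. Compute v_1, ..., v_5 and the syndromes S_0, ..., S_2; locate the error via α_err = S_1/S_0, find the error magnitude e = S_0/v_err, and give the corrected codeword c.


S = (8, 11, 7), error at position 2, error magnitude e = 2, c = [8, 11, 6, 9, 10].

Step 1: column multipliers v_i = (∏_{j≠i}(α_i − α_j))^{−1} mod 13.
  i = 1 (α = 4): (4−3)(4−9)(4−8)(4−12) = 1·(−5)·(−4)·(−8) = −160 ≡ 9, so v_1 = 9^{−1} = 3 (mod 13).
  i = 2 (α = 3): (3−4)(3−9)(3−8)(3−12) = (−1)·(−6)·(−5)·(−9) = 270 ≡ 10, so v_2 = 10^{−1} = 4 (mod 13).
  i = 3 (α = 9): (9−4)(9−3)(9−8)(9−12) = 5·6·1·(−3) = −90 ≡ 1, so v_3 = 1^{−1} = 1 (mod 13).
  i = 4 (α = 8): (8−4)(8−3)(8−9)(8−12) = 4·5·(−1)·(−4) = 80 ≡ 2, so v_4 = 2^{−1} = 7 (mod 13).
  i = 5 (α = 12): (12−4)(12−3)(12−9)(12−8) = 8·9·3·4 = 864 ≡ 6, so v_5 = 6^{−1} = 11 (mod 13).
  v = [3, 4, 1, 7, 11].
Step 2: syndromes of r = [8, 0, 6, 9, 10] (all sums mod 13).
  S_0 = Σ v_i r_i = 3·8 + 4·0 + 1·6 + 7·9 + 11·10 = 203 ≡ 8.
  S_1 = Σ v_i α_i r_i = 3·4·8 + 4·3·0 + 1·9·6 + 7·8·9 + 11·12·10 = 1974 ≡ 11.
  α_i^2 mod 13 = [3, 9, 3, 12, 1].
  S_2 = Σ v_i α_i^2 r_i = 3·3·8 + 4·9·0 + 1·3·6 + 7·12·9 + 11·1·10 = 956 ≡ 7.
  S = (8, 11, 7) ≠ 0, so r is not a codeword (an error is present).
Step 3: locate the error. For a single error e at position i, S_ℓ = v_i·e·α_i^ℓ, so α_err = S_1/S_0.
  S_0^{−1} = 8^{−1} = 5 (mod 13), so α_err = 11·5 = 55 ≡ 3 = α_2. Error position i = 2.
  Consistency check: S_2/S_1 = 7·6 = 42 ≡ 3 = α_err ✓ (single-error assumption holds).
Step 4: error magnitude e = S_0/v_2 = S_0·∏_{j≠2}(α_2 − α_j) = 8·10 = 80 ≡ 2 (mod 13).
Step 5: correct position 2: c_2 = r_2 − e = 0 − 2 ≡ 11 (mod 13). Hence c = [8, 11, 6, 9, 10].
  Check: interpolating c through the α_i gives m(x) = 7 + 10·x (degree < 2) with m(α_i) = c_i for every i, so c is indeed a codeword.


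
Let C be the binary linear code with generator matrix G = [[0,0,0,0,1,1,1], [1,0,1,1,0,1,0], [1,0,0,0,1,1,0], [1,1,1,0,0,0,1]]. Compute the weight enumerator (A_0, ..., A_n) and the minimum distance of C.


Weight distribution: A_0 = 1, A_2 = 2, A_3 = 4, A_4 = 5, A_5 = 4. Minimum distance d = 2.

Enumerate all 2^4 = 16 messages m ∈ F_2^4.
For each, compute codeword c = mG in F_2^7, then tally its weight.
  m = 0000 → c = 0000000, weight = 0.
  m = 1000 → c = 0000111, weight = 3.
  m = 0100 → c = 1011010, weight = 4.
  m = 1100 → c = 1011101, weight = 5.
  m = 0010 → c = 1000110, weight = 3.
  m = 1010 → c = 1000001, weight = 2.
  m = 0110 → c = 0011100, weight = 3.
  m = 1110 → c = 0011011, weight = 4.
  m = 0001 → c = 1110001, weight = 4.
  m = 1001 → c = 1110110, weight = 5.
  m = 0101 → c = 0101011, weight = 4.
  m = 1101 → c = 0101100, weight = 3.
  m = 0011 → c = 0110111, weight = 5.
  m = 1011 → c = 0110000, weight = 2.
  m = 0111 → c = 1101101, weight = 5.
  m = 1111 → c = 1101010, weight = 4.
Tally weights:
  weight 0: 1 codewords.
  weight 2: 2 codewords.
  weight 3: 4 codewords.
  weight 4: 5 codewords.
  weight 5: 4 codewords.
Minimum distance d = smallest w > 0 with A_w > 0 = 2.
Sanity: Σ A_w = 16 = 2^4 = 16 ✓.


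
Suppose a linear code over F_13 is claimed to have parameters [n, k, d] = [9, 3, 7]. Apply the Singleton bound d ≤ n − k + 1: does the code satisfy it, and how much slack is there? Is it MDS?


Singleton RHS = n − k + 1 = 7, slack = 0, bound satisfied, MDS.

Singleton bound: d ≤ n − k + 1.
Here n = 9, k = 3, so n − k + 1 = 7.
Given d = 7, check d ≤ 7: YES.
Slack = (n − k + 1) − d = 0.
The code is MDS (slack = 0).
Description: the claimed parameters are [9, 3, 7]_13; such a code would be MDS (meets Singleton bound).


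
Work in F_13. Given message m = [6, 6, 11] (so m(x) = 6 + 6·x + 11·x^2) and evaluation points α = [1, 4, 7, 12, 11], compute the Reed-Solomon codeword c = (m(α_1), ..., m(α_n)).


c = [10, 11, 2, 11, 12]

Message polynomial: m(x) = 6 + 6·x + 11·x^2 (mod 13).
For each evaluation point α_i, compute m(α_i) mod 13:
  α_1 = 1: Horner steps 11 → 4 → 10, so m(1) = 10.
  α_2 = 4: Horner steps 11 → 11 → 11, so m(4) = 11.
  α_3 = 7: Horner steps 11 → 5 → 2, so m(7) = 2.
  α_4 = 12: Horner steps 11 → 8 → 11, so m(12) = 11.
  α_5 = 11: Horner steps 11 → 10 → 12, so m(11) = 12.
Codeword c = [10, 11, 2, 11, 12] ∈ F_13^5.


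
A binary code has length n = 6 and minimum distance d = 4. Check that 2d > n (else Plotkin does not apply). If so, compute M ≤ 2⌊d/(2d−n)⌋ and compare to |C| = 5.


Plotkin bound M ≤ 4; given |C| = 5 > bound (violated).

Check applicability: 2d = 8, n = 6.
2d − n = 2 > 0, so Plotkin applies.
Compute d/(2d−n) = 4/2 ≈ 2.0000.
⌊d/(2d−n)⌋ = 2.
Plotkin bound: M ≤ 2·2 = 4.
Given |C| = 5, check: VIOLATED.
This |C| is above the Plotkin bound, so no binary code with n = 6, d = 4 and 5 codewords exists.


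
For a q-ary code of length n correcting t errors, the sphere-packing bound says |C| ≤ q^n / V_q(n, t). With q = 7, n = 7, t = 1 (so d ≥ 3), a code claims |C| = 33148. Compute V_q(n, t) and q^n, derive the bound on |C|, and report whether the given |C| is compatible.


V_q(n, t) = 43, q^n = 823543, Hamming bound = 19152, |C| = 33148 > bound (violated).

Step 1: Compute V_q(n, t) = Σ_{j=0}^1 C(n, j) (q−1)^j.
  j = 0: C(7,0)·(6)^0 = 1·1 = 1.
  j = 1: C(7,1)·(6)^1 = 7·6 = 42.
  V_q(n, t) = 1 + 42 = 43.
Step 2: q^n = 7^7 = 823543.
Step 3: Hamming bound ⌊q^n / V_q(n,t)⌋ = ⌊823543/43⌋ = 19152.
Step 4: Compare |C| = 33148 to 19152: violated.
The claimed |C| lies above the Hamming bound, so no 7-ary code of length 7 with d ≥ 3 can have 33148 codewords.


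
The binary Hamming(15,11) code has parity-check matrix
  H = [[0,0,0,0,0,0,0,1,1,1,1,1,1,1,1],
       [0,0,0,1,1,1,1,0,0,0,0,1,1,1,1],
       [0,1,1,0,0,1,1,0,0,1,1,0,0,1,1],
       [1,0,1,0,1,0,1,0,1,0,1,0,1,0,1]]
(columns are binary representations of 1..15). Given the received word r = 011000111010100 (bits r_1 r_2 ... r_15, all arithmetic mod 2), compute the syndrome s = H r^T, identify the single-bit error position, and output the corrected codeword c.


s = (0, 0, 0, 1)^T, error position = 1, corrected codeword c = 111000111010100

Compute s = H r^T mod 2 one row at a time:
  s_1 = 1 + 1 + 0 + 1 + 0 + 1 + 0 + 0 = 4 ≡ 0 (mod 2).
  s_2 = 0 + 0 + 0 + 1 + 0 + 1 + 0 + 0 = 2 ≡ 0 (mod 2).
  s_3 = 1 + 1 + 0 + 1 + 0 + 1 + 0 + 0 = 4 ≡ 0 (mod 2).
  s_4 = 0 + 1 + 0 + 1 + 1 + 1 + 1 + 0 = 5 ≡ 1 (mod 2).
s = (0, 0, 0, 1)^T — this equals column 1 of H (binary 0001), so error is at position 1.
Correct: flip bit 1 of r = 011000111010100 to get c = 111000111010100.


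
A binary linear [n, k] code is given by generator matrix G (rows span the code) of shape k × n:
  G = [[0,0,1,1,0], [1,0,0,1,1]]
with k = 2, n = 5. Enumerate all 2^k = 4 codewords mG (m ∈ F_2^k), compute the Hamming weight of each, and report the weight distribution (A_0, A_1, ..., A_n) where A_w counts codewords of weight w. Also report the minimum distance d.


Weight distribution: A_0 = 1, A_2 = 1, A_3 = 2. Minimum distance d = 2.

Enumerate all 2^2 = 4 messages m ∈ F_2^2.
For each, compute codeword c = mG in F_2^5, then tally its weight.
  m = 00 → c = 00000, weight = 0.
  m = 10 → c = 00110, weight = 2.
  m = 01 → c = 10011, weight = 3.
  m = 11 → c = 10101, weight = 3.
Tally weights:
  weight 0: 1 codewords.
  weight 2: 1 codewords.
  weight 3: 2 codewords.
Minimum distance d = smallest w > 0 with A_w > 0 = 2.
Sanity: Σ A_w = 4 = 2^2 = 4 ✓.


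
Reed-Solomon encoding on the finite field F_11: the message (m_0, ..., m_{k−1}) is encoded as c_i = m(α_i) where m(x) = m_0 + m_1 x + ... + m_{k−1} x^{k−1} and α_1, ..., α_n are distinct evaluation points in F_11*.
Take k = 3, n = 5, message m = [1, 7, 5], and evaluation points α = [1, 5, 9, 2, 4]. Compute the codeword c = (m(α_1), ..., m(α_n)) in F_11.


c = [2, 7, 7, 2, 10]

Message polynomial: m(x) = 1 + 7·x + 5·x^2 (mod 11).
For each evaluation point α_i, compute m(α_i) mod 11:
  α_1 = 1: Horner steps 5 → 1 → 2, so m(1) = 2.
  α_2 = 5: Horner steps 5 → 10 → 7, so m(5) = 7.
  α_3 = 9: Horner steps 5 → 8 → 7, so m(9) = 7.
  α_4 = 2: Horner steps 5 → 6 → 2, so m(2) = 2.
  α_5 = 4: Horner steps 5 → 5 → 10, so m(4) = 10.
Codeword c = [2, 7, 7, 2, 10] ∈ F_11^5.


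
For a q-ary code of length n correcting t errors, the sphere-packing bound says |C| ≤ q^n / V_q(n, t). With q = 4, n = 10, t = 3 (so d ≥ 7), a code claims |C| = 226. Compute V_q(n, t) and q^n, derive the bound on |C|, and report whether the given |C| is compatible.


V_q(n, t) = 3676, q^n = 1048576, Hamming bound = 285, |C| = 226 ≤ bound (satisfied).

Step 1: Compute V_q(n, t) = Σ_{j=0}^3 C(n, j) (q−1)^j.
  j = 0: C(10,0)·(3)^0 = 1·1 = 1.
  j = 1: C(10,1)·(3)^1 = 10·3 = 30.
  j = 2: C(10,2)·(3)^2 = 45·9 = 405.
  j = 3: C(10,3)·(3)^3 = 120·27 = 3240.
  V_q(n, t) = 1 + 30 + 405 + 3240 = 3676.
Step 2: q^n = 4^10 = 1048576.
Step 3: Hamming bound ⌊q^n / V_q(n,t)⌋ = ⌊1048576/3676⌋ = 285.
Step 4: Compare |C| = 226 to 285: satisfied.
The claimed |C| lies below the Hamming bound.


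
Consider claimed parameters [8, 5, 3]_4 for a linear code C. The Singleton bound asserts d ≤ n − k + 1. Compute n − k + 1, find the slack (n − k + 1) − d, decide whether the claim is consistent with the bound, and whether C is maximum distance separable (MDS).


Singleton RHS = n − k + 1 = 4, slack = 1, bound satisfied, not MDS.

Singleton bound: d ≤ n − k + 1.
Here n = 8, k = 5, so n − k + 1 = 4.
Given d = 3, check d ≤ 4: YES.
Slack = (n − k + 1) − d = 1.
The code is NOT MDS (slack = 1 > 0).
Description: the claimed parameters are [8, 5, 3]_4; such a code would be non-MDS.


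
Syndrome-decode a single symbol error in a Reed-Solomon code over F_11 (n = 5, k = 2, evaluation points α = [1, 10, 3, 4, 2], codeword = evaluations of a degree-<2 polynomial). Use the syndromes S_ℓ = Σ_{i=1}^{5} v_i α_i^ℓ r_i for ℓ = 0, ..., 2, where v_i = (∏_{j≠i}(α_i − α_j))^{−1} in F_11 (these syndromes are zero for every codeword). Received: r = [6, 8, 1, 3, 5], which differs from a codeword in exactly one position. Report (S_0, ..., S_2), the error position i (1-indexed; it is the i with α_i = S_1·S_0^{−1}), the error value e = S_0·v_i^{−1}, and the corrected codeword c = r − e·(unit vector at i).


S = (10, 8, 2), error at position 3, error magnitude e = 8, c = [6, 8, 4, 3, 5].

Step 1: column multipliers v_i = (∏_{j≠i}(α_i − α_j))^{−1} mod 11.
  i = 1 (α = 1): (1−10)(1−3)(1−4)(1−2) = (−9)·(−2)·(−3)·(−1) = 54 ≡ 10, so v_1 = 10^{−1} = 10 (mod 11).
  i = 2 (α = 10): (10−1)(10−3)(10−4)(10−2) = 9·7·6·8 = 3024 ≡ 10, so v_2 = 10^{−1} = 10 (mod 11).
  i = 3 (α = 3): (3−1)(3−10)(3−4)(3−2) = 2·(−7)·(−1)·1 = 14 ≡ 3, so v_3 = 3^{−1} = 4 (mod 11).
  i = 4 (α = 4): (4−1)(4−10)(4−3)(4−2) = 3·(−6)·1·2 = −36 ≡ 8, so v_4 = 8^{−1} = 7 (mod 11).
  i = 5 (α = 2): (2−1)(2−10)(2−3)(2−4) = 1·(−8)·(−1)·(−2) = −16 ≡ 6, so v_5 = 6^{−1} = 2 (mod 11).
  v = [10, 10, 4, 7, 2].
Step 2: syndromes of r = [6, 8, 1, 3, 5] (all sums mod 11).
  S_0 = Σ v_i r_i = 10·6 + 10·8 + 4·1 + 7·3 + 2·5 = 175 ≡ 10.
  S_1 = Σ v_i α_i r_i = 10·1·6 + 10·10·8 + 4·3·1 + 7·4·3 + 2·2·5 = 976 ≡ 8.
  α_i^2 mod 11 = [1, 1, 9, 5, 4].
  S_2 = Σ v_i α_i^2 r_i = 10·1·6 + 10·1·8 + 4·9·1 + 7·5·3 + 2·4·5 = 321 ≡ 2.
  S = (10, 8, 2) ≠ 0, so r is not a codeword (an error is present).
Step 3: locate the error. For a single error e at position i, S_ℓ = v_i·e·α_i^ℓ, so α_err = S_1/S_0.
  S_0^{−1} = 10^{−1} = 10 (mod 11), so α_err = 8·10 = 80 ≡ 3 = α_3. Error position i = 3.
  Consistency check: S_2/S_1 = 2·7 = 14 ≡ 3 = α_err ✓ (single-error assumption holds).
Step 4: error magnitude e = S_0/v_3 = S_0·∏_{j≠3}(α_3 − α_j) = 10·3 = 30 ≡ 8 (mod 11).
Step 5: correct position 3: c_3 = r_3 − e = 1 − 8 ≡ 4 (mod 11). Hence c = [6, 8, 4, 3, 5].
  Check: interpolating c through the α_i gives m(x) = 7 + 10·x (degree < 2) with m(α_i) = c_i for every i, so c is indeed a codeword.


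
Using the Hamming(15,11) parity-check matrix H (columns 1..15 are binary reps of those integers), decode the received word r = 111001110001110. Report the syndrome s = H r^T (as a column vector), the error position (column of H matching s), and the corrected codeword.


s = (0, 1, 1, 0)^T, error position = 6, corrected codeword c = 111000110001110

Compute s = H r^T mod 2 one row at a time:
  s_1 = 1 + 0 + 0 + 0 + 1 + 1 + 1 + 0 = 4 ≡ 0 (mod 2).
  s_2 = 0 + 0 + 1 + 1 + 1 + 1 + 1 + 0 = 5 ≡ 1 (mod 2).
  s_3 = 1 + 1 + 1 + 1 + 0 + 0 + 1 + 0 = 5 ≡ 1 (mod 2).
  s_4 = 1 + 1 + 0 + 1 + 0 + 0 + 1 + 0 = 4 ≡ 0 (mod 2).
s = (0, 1, 1, 0)^T — this equals column 6 of H (binary 0110), so error is at position 6.
Correct: flip bit 6 of r = 111001110001110 to get c = 111000110001110.


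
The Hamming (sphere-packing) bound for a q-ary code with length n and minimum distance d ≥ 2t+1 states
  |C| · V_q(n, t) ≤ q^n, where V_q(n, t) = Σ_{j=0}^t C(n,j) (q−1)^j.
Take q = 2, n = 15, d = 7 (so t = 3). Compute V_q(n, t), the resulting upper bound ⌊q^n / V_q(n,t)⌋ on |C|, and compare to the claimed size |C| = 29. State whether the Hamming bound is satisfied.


V_q(n, t) = 576, q^n = 32768, Hamming bound = 56, |C| = 29 ≤ bound (satisfied).

Step 1: Compute V_q(n, t) = Σ_{j=0}^3 C(n, j) (q−1)^j.
  j = 0: C(15,0)·(1)^0 = 1·1 = 1.
  j = 1: C(15,1)·(1)^1 = 15·1 = 15.
  j = 2: C(15,2)·(1)^2 = 105·1 = 105.
  j = 3: C(15,3)·(1)^3 = 455·1 = 455.
  V_q(n, t) = 1 + 15 + 105 + 455 = 576.
Step 2: q^n = 2^15 = 32768.
Step 3: Hamming bound ⌊q^n / V_q(n,t)⌋ = ⌊32768/576⌋ = 56.
Step 4: Compare |C| = 29 to 56: satisfied.
The claimed |C| lies below the Hamming bound.


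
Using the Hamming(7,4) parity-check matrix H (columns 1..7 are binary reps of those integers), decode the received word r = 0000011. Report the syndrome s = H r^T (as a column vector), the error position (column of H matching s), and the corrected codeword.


s = (0, 0, 1)^T, error position = 1, corrected codeword c = 1000011

Compute s = H r^T mod 2 one row at a time:
  s_1 = 0 + 0 + 1 + 1 = 2 ≡ 0 (mod 2).
  s_2 = 0 + 0 + 1 + 1 = 2 ≡ 0 (mod 2).
  s_3 = 0 + 0 + 0 + 1 = 1 ≡ 1 (mod 2).
s = (0, 0, 1)^T — this equals column 1 of H (binary 001), so error is at position 1.
Correct: flip bit 1 of r = 0000011 to get c = 1000011.


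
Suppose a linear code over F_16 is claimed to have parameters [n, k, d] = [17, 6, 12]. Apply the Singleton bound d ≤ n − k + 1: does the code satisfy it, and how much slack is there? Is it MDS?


Singleton RHS = n − k + 1 = 12, slack = 0, bound satisfied, MDS.

Singleton bound: d ≤ n − k + 1.
Here n = 17, k = 6, so n − k + 1 = 12.
Given d = 12, check d ≤ 12: YES.
Slack = (n − k + 1) − d = 0.
The code is MDS (slack = 0).
Description: the claimed parameters are [17, 6, 12]_16; such a code would be MDS (meets Singleton bound).


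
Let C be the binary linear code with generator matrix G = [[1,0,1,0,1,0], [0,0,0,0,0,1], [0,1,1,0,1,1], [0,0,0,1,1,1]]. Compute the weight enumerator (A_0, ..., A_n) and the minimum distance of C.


Weight distribution: A_0 = 1, A_1 = 1, A_2 = 2, A_3 = 6, A_4 = 5, A_5 = 1. Minimum distance d = 1.

Enumerate all 2^4 = 16 messages m ∈ F_2^4.
For each, compute codeword c = mG in F_2^6, then tally its weight.
  m = 0000 → c = 000000, weight = 0.
  m = 1000 → c = 101010, weight = 3.
  m = 0100 → c = 000001, weight = 1.
  m = 1100 → c = 101011, weight = 4.
  m = 0010 → c = 011011, weight = 4.
  m = 1010 → c = 110001, weight = 3.
  m = 0110 → c = 011010, weight = 3.
  m = 1110 → c = 110000, weight = 2.
  m = 0001 → c = 000111, weight = 3.
  m = 1001 → c = 101101, weight = 4.
  m = 0101 → c = 000110, weight = 2.
  m = 1101 → c = 101100, weight = 3.
  m = 0011 → c = 011100, weight = 3.
  m = 1011 → c = 110110, weight = 4.
  m = 0111 → c = 011101, weight = 4.
  m = 1111 → c = 110111, weight = 5.
Tally weights:
  weight 0: 1 codewords.
  weight 1: 1 codewords.
  weight 2: 2 codewords.
  weight 3: 6 codewords.
  weight 4: 5 codewords.
  weight 5: 1 codewords.
Minimum distance d = smallest w > 0 with A_w > 0 = 1.
Sanity: Σ A_w = 16 = 2^4 = 16 ✓.


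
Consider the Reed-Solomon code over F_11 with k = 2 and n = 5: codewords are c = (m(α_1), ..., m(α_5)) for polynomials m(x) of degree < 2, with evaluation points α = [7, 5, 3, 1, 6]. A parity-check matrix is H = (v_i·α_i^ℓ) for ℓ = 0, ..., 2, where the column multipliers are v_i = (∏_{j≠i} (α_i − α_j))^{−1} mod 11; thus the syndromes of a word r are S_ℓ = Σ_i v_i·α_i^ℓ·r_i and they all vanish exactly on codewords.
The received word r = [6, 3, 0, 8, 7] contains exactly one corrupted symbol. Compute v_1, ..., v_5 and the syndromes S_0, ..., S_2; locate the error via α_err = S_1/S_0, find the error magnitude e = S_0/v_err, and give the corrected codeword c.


S = (9, 10, 5), error at position 5, error magnitude e = 8, c = [6, 3, 0, 8, 10].

Step 1: column multipliers v_i = (∏_{j≠i}(α_i − α_j))^{−1} mod 11.
  i = 1 (α = 7): (7−5)(7−3)(7−1)(7−6) = 2·4·6·1 = 48 ≡ 4, so v_1 = 4^{−1} = 3 (mod 11).
  i = 2 (α = 5): (5−7)(5−3)(5−1)(5−6) = (−2)·2·4·(−1) = 16 ≡ 5, so v_2 = 5^{−1} = 9 (mod 11).
  i = 3 (α = 3): (3−7)(3−5)(3−1)(3−6) = (−4)·(−2)·2·(−3) = −48 ≡ 7, so v_3 = 7^{−1} = 8 (mod 11).
  i = 4 (α = 1): (1−7)(1−5)(1−3)(1−6) = (−6)·(−4)·(−2)·(−5) = 240 ≡ 9, so v_4 = 9^{−1} = 5 (mod 11).
  i = 5 (α = 6): (6−7)(6−5)(6−3)(6−1) = (−1)·1·3·5 = −15 ≡ 7, so v_5 = 7^{−1} = 8 (mod 11).
  v = [3, 9, 8, 5, 8].
Step 2: syndromes of r = [6, 3, 0, 8, 7] (all sums mod 11).
  S_0 = Σ v_i r_i = 3·6 + 9·3 + 8·0 + 5·8 + 8·7 = 141 ≡ 9.
  S_1 = Σ v_i α_i r_i = 3·7·6 + 9·5·3 + 8·3·0 + 5·1·8 + 8·6·7 = 637 ≡ 10.
  α_i^2 mod 11 = [5, 3, 9, 1, 3].
  S_2 = Σ v_i α_i^2 r_i = 3·5·6 + 9·3·3 + 8·9·0 + 5·1·8 + 8·3·7 = 379 ≡ 5.
  S = (9, 10, 5) ≠ 0, so r is not a codeword (an error is present).
Step 3: locate the error. For a single error e at position i, S_ℓ = v_i·e·α_i^ℓ, so α_err = S_1/S_0.
  S_0^{−1} = 9^{−1} = 5 (mod 11), so α_err = 10·5 = 50 ≡ 6 = α_5. Error position i = 5.
  Consistency check: S_2/S_1 = 5·10 = 50 ≡ 6 = α_err ✓ (single-error assumption holds).
Step 4: error magnitude e = S_0/v_5 = S_0·∏_{j≠5}(α_5 − α_j) = 9·7 = 63 ≡ 8 (mod 11).
Step 5: correct position 5: c_5 = r_5 − e = 7 − 8 ≡ 10 (mod 11). Hence c = [6, 3, 0, 8, 10].
  Check: interpolating c through the α_i gives m(x) = 1 + 7·x (degree < 2) with m(α_i) = c_i for every i, so c is indeed a codeword.


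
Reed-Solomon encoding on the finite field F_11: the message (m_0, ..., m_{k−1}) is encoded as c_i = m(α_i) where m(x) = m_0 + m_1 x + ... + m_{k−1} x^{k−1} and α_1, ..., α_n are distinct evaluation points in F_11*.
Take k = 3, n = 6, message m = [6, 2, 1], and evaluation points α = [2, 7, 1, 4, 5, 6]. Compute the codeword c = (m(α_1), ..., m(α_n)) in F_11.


c = [3, 3, 9, 8, 8, 10]

Message polynomial: m(x) = 6 + 2·x + 1·x^2 (mod 11).
For each evaluation point α_i, compute m(α_i) mod 11:
  α_1 = 2: Horner steps 1 → 4 → 3, so m(2) = 3.
  α_2 = 7: Horner steps 1 → 9 → 3, so m(7) = 3.
  α_3 = 1: Horner steps 1 → 3 → 9, so m(1) = 9.
  α_4 = 4: Horner steps 1 → 6 → 8, so m(4) = 8.
  α_5 = 5: Horner steps 1 → 7 → 8, so m(5) = 8.
  α_6 = 6: Horner steps 1 → 8 → 10, so m(6) = 10.
Codeword c = [3, 3, 9, 8, 8, 10] ∈ F_11^6.


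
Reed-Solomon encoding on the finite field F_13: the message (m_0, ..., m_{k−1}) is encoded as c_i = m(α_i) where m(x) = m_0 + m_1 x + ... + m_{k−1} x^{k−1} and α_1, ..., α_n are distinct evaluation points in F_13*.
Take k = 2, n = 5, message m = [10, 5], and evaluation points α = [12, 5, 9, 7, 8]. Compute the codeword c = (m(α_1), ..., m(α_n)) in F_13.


c = [5, 9, 3, 6, 11]

Message polynomial: m(x) = 10 + 5·x (mod 13).
For each evaluation point α_i, compute m(α_i) mod 13:
  α_1 = 12: Horner steps 5 → 5, so m(12) = 5.
  α_2 = 5: Horner steps 5 → 9, so m(5) = 9.
  α_3 = 9: Horner steps 5 → 3, so m(9) = 3.
  α_4 = 7: Horner steps 5 → 6, so m(7) = 6.
  α_5 = 8: Horner steps 5 → 11, so m(8) = 11.
Codeword c = [5, 9, 3, 6, 11] ∈ F_13^5.


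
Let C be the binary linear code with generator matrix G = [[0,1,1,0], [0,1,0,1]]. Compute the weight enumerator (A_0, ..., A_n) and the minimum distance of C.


Weight distribution: A_0 = 1, A_2 = 3. Minimum distance d = 2.

Enumerate all 2^2 = 4 messages m ∈ F_2^2.
For each, compute codeword c = mG in F_2^4, then tally its weight.
  m = 00 → c = 0000, weight = 0.
  m = 10 → c = 0110, weight = 2.
  m = 01 → c = 0101, weight = 2.
  m = 11 → c = 0011, weight = 2.
Tally weights:
  weight 0: 1 codewords.
  weight 2: 3 codewords.
Minimum distance d = smallest w > 0 with A_w > 0 = 2.
Sanity: Σ A_w = 4 = 2^2 = 4 ✓.


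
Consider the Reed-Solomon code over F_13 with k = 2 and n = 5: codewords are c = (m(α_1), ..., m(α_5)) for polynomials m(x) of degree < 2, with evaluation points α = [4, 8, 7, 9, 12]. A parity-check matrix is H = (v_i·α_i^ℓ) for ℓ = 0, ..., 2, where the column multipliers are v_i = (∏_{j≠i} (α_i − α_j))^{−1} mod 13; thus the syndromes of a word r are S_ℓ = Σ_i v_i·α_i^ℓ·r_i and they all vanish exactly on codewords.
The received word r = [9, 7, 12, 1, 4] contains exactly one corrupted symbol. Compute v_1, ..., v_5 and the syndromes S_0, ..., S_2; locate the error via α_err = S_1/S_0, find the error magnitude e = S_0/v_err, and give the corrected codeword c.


S = (11, 10, 2), error at position 2, error magnitude e = 7, c = [9, 0, 12, 1, 4].

Step 1: column multipliers v_i = (∏_{j≠i}(α_i − α_j))^{−1} mod 13.
  i = 1 (α = 4): (4−8)(4−7)(4−9)(4−12) = (−4)·(−3)·(−5)·(−8) = 480 ≡ 12, so v_1 = 12^{−1} = 12 (mod 13).
  i = 2 (α = 8): (8−4)(8−7)(8−9)(8−12) = 4·1·(−1)·(−4) = 16 ≡ 3, so v_2 = 3^{−1} = 9 (mod 13).
  i = 3 (α = 7): (7−4)(7−8)(7−9)(7−12) = 3·(−1)·(−2)·(−5) = −30 ≡ 9, so v_3 = 9^{−1} = 3 (mod 13).
  i = 4 (α = 9): (9−4)(9−8)(9−7)(9−12) = 5·1·2·(−3) = −30 ≡ 9, so v_4 = 9^{−1} = 3 (mod 13).
  i = 5 (α = 12): (12−4)(12−8)(12−7)(12−9) = 8·4·5·3 = 480 ≡ 12, so v_5 = 12^{−1} = 12 (mod 13).
  v = [12, 9, 3, 3, 12].
Step 2: syndromes of r = [9, 7, 12, 1, 4] (all sums mod 13).
  S_0 = Σ v_i r_i = 12·9 + 9·7 + 3·12 + 3·1 + 12·4 = 258 ≡ 11.
  S_1 = Σ v_i α_i r_i = 12·4·9 + 9·8·7 + 3·7·12 + 3·9·1 + 12·12·4 = 1791 ≡ 10.
  α_i^2 mod 13 = [3, 12, 10, 3, 1].
  S_2 = Σ v_i α_i^2 r_i = 12·3·9 + 9·12·7 + 3·10·12 + 3·3·1 + 12·1·4 = 1497 ≡ 2.
  S = (11, 10, 2) ≠ 0, so r is not a codeword (an error is present).
Step 3: locate the error. For a single error e at position i, S_ℓ = v_i·e·α_i^ℓ, so α_err = S_1/S_0.
  S_0^{−1} = 11^{−1} = 6 (mod 13), so α_err = 10·6 = 60 ≡ 8 = α_2. Error position i = 2.
  Consistency check: S_2/S_1 = 2·4 = 8 ≡ 8 = α_err ✓ (single-error assumption holds).
Step 4: error magnitude e = S_0/v_2 = S_0·∏_{j≠2}(α_2 − α_j) = 11·3 = 33 ≡ 7 (mod 13).
Step 5: correct position 2: c_2 = r_2 − e = 7 − 7 ≡ 0 (mod 13). Hence c = [9, 0, 12, 1, 4].
  Check: interpolating c through the α_i gives m(x) = 5 + 1·x (degree < 2) with m(α_i) = c_i for every i, so c is indeed a codeword.


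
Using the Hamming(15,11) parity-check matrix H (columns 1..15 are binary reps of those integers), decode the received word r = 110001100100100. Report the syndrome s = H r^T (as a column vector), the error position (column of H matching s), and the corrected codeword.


s = (0, 1, 0, 1)^T, error position = 5, corrected codeword c = 110011100100100

Compute s = H r^T mod 2 one row at a time:
  s_1 = 0 + 0 + 1 + 0 + 0 + 1 + 0 + 0 = 2 ≡ 0 (mod 2).
  s_2 = 0 + 0 + 1 + 1 + 0 + 1 + 0 + 0 = 3 ≡ 1 (mod 2).
  s_3 = 1 + 0 + 1 + 1 + 1 + 0 + 0 + 0 = 4 ≡ 0 (mod 2).
  s_4 = 1 + 0 + 0 + 1 + 0 + 0 + 1 + 0 = 3 ≡ 1 (mod 2).
s = (0, 1, 0, 1)^T — this equals column 5 of H (binary 0101), so error is at position 5.
Correct: flip bit 5 of r = 110001100100100 to get c = 110011100100100.


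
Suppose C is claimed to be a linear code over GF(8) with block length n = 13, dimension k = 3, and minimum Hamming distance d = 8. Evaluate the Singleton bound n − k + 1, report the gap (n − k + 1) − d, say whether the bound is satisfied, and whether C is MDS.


Singleton RHS = n − k + 1 = 11, slack = 3, bound satisfied, not MDS.

Singleton bound: d ≤ n − k + 1.
Here n = 13, k = 3, so n − k + 1 = 11.
Given d = 8, check d ≤ 11: YES.
Slack = (n − k + 1) − d = 3.
The code is NOT MDS (slack = 3 > 0).
Description: the claimed parameters are [13, 3, 8]_8; such a code would be non-MDS.


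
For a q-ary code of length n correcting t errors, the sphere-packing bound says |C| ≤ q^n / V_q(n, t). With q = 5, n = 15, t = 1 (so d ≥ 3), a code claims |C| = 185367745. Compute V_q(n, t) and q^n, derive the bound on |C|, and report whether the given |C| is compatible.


V_q(n, t) = 61, q^n = 30517578125, Hamming bound = 500288165, |C| = 185367745 ≤ bound (satisfied).

Step 1: Compute V_q(n, t) = Σ_{j=0}^1 C(n, j) (q−1)^j.
  j = 0: C(15,0)·(4)^0 = 1·1 = 1.
  j = 1: C(15,1)·(4)^1 = 15·4 = 60.
  V_q(n, t) = 1 + 60 = 61.
Step 2: q^n = 5^15 = 30517578125.
Step 3: Hamming bound ⌊q^n / V_q(n,t)⌋ = ⌊30517578125/61⌋ = 500288165.
Step 4: Compare |C| = 185367745 to 500288165: satisfied.
The claimed |C| lies below the Hamming bound.


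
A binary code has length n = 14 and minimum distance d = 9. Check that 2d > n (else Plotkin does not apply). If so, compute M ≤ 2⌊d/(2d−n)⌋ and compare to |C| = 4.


Plotkin bound M ≤ 4; given |C| = 4 ≤ bound (satisfied).

Check applicability: 2d = 18, n = 14.
2d − n = 4 > 0, so Plotkin applies.
Compute d/(2d−n) = 9/4 ≈ 2.2500.
⌊d/(2d−n)⌋ = 2.
Plotkin bound: M ≤ 2·2 = 4.
Given |C| = 4, check: satisfied.
This |C| is at the Plotkin bound.


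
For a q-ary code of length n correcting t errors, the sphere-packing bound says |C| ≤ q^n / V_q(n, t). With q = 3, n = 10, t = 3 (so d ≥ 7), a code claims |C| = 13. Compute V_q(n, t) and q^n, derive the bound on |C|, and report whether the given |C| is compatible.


V_q(n, t) = 1161, q^n = 59049, Hamming bound = 50, |C| = 13 ≤ bound (satisfied).

Step 1: Compute V_q(n, t) = Σ_{j=0}^3 C(n, j) (q−1)^j.
  j = 0: C(10,0)·(2)^0 = 1·1 = 1.
  j = 1: C(10,1)·(2)^1 = 10·2 = 20.
  j = 2: C(10,2)·(2)^2 = 45·4 = 180.
  j = 3: C(10,3)·(2)^3 = 120·8 = 960.
  V_q(n, t) = 1 + 20 + 180 + 960 = 1161.
Step 2: q^n = 3^10 = 59049.
Step 3: Hamming bound ⌊q^n / V_q(n,t)⌋ = ⌊59049/1161⌋ = 50.
Step 4: Compare |C| = 13 to 50: satisfied.
The claimed |C| lies below the Hamming bound.
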